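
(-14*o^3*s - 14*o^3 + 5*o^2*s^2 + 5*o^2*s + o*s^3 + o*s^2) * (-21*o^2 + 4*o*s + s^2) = 294*o^5*s + 294*o^5 - 161*o^4*s^2 - 161*o^4*s - 15*o^3*s^3 - 15*o^3*s^2 + 9*o^2*s^4 + 9*o^2*s^3 + o*s^5 + o*s^4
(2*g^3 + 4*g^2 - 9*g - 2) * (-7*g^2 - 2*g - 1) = -14*g^5 - 32*g^4 + 53*g^3 + 28*g^2 + 13*g + 2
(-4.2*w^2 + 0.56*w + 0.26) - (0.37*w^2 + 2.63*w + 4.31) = -4.57*w^2 - 2.07*w - 4.05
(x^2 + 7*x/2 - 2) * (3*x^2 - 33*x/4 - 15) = 3*x^4 + 9*x^3/4 - 399*x^2/8 - 36*x + 30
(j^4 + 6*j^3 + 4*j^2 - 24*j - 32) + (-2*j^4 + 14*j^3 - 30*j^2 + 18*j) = -j^4 + 20*j^3 - 26*j^2 - 6*j - 32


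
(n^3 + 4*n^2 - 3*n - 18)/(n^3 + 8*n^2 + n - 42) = (n + 3)/(n + 7)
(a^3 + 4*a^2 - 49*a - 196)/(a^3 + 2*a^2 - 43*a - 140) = (a + 7)/(a + 5)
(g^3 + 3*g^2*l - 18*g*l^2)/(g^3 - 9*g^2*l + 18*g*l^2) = (g + 6*l)/(g - 6*l)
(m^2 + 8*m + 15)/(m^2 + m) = (m^2 + 8*m + 15)/(m*(m + 1))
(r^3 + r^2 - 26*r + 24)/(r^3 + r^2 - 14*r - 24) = (r^2 + 5*r - 6)/(r^2 + 5*r + 6)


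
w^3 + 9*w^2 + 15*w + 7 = (w + 1)^2*(w + 7)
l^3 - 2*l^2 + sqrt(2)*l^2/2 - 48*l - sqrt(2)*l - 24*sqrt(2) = (l - 8)*(l + 6)*(l + sqrt(2)/2)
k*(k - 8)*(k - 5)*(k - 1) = k^4 - 14*k^3 + 53*k^2 - 40*k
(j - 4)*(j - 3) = j^2 - 7*j + 12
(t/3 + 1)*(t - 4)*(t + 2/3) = t^3/3 - t^2/9 - 38*t/9 - 8/3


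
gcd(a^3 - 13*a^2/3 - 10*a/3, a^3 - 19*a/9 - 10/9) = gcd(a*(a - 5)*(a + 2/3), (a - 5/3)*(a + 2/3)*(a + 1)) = a + 2/3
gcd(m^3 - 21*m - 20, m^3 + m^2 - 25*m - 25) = m^2 - 4*m - 5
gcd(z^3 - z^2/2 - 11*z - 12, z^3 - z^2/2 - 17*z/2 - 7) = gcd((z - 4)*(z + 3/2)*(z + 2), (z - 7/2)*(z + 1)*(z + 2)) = z + 2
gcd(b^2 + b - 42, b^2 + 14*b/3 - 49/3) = b + 7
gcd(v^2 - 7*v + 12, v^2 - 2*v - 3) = v - 3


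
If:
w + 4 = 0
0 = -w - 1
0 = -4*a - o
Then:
No Solution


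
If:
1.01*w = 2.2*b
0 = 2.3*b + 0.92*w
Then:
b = 0.00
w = 0.00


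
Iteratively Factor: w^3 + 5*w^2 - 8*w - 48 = (w + 4)*(w^2 + w - 12) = (w - 3)*(w + 4)*(w + 4)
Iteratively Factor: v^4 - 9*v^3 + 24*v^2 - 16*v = (v - 4)*(v^3 - 5*v^2 + 4*v) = (v - 4)^2*(v^2 - v) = (v - 4)^2*(v - 1)*(v)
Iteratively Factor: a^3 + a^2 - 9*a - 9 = (a + 3)*(a^2 - 2*a - 3) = (a + 1)*(a + 3)*(a - 3)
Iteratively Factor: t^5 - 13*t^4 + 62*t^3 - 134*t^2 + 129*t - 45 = (t - 3)*(t^4 - 10*t^3 + 32*t^2 - 38*t + 15) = (t - 3)*(t - 1)*(t^3 - 9*t^2 + 23*t - 15) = (t - 3)^2*(t - 1)*(t^2 - 6*t + 5) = (t - 5)*(t - 3)^2*(t - 1)*(t - 1)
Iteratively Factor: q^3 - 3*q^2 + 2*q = (q - 2)*(q^2 - q) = q*(q - 2)*(q - 1)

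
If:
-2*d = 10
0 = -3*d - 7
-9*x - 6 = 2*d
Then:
No Solution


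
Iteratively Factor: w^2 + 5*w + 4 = (w + 1)*(w + 4)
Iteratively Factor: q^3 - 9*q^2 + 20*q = (q - 4)*(q^2 - 5*q) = (q - 5)*(q - 4)*(q)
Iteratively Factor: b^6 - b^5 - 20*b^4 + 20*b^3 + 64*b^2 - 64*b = (b + 4)*(b^5 - 5*b^4 + 20*b^2 - 16*b) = (b - 1)*(b + 4)*(b^4 - 4*b^3 - 4*b^2 + 16*b) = b*(b - 1)*(b + 4)*(b^3 - 4*b^2 - 4*b + 16) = b*(b - 2)*(b - 1)*(b + 4)*(b^2 - 2*b - 8) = b*(b - 4)*(b - 2)*(b - 1)*(b + 4)*(b + 2)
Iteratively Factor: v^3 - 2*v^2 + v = (v - 1)*(v^2 - v) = v*(v - 1)*(v - 1)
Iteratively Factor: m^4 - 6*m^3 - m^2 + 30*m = (m - 5)*(m^3 - m^2 - 6*m) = m*(m - 5)*(m^2 - m - 6) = m*(m - 5)*(m - 3)*(m + 2)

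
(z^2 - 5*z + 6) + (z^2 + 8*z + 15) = 2*z^2 + 3*z + 21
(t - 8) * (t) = t^2 - 8*t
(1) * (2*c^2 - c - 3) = 2*c^2 - c - 3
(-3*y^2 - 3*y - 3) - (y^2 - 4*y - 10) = -4*y^2 + y + 7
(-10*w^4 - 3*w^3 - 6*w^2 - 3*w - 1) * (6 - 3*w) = 30*w^5 - 51*w^4 - 27*w^2 - 15*w - 6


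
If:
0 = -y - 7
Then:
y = -7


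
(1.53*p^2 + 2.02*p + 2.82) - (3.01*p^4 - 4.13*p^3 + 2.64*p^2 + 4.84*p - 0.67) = -3.01*p^4 + 4.13*p^3 - 1.11*p^2 - 2.82*p + 3.49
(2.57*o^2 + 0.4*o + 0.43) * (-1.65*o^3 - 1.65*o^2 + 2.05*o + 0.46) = -4.2405*o^5 - 4.9005*o^4 + 3.899*o^3 + 1.2927*o^2 + 1.0655*o + 0.1978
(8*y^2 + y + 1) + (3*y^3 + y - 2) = 3*y^3 + 8*y^2 + 2*y - 1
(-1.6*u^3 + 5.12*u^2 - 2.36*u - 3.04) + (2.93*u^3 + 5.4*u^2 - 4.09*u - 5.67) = 1.33*u^3 + 10.52*u^2 - 6.45*u - 8.71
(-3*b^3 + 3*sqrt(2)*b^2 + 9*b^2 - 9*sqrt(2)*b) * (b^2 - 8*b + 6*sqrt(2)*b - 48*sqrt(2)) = -3*b^5 - 15*sqrt(2)*b^4 + 33*b^4 - 36*b^3 + 165*sqrt(2)*b^3 - 360*sqrt(2)*b^2 - 396*b^2 + 864*b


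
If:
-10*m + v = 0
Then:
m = v/10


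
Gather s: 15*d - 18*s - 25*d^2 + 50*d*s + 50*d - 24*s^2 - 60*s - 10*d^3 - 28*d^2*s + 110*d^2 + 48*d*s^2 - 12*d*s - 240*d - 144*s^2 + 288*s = -10*d^3 + 85*d^2 - 175*d + s^2*(48*d - 168) + s*(-28*d^2 + 38*d + 210)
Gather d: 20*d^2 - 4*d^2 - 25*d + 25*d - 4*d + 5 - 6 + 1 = 16*d^2 - 4*d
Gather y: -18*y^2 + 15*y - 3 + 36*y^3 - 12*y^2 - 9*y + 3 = 36*y^3 - 30*y^2 + 6*y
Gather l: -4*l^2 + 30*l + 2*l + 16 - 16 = -4*l^2 + 32*l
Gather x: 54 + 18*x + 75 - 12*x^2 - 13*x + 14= -12*x^2 + 5*x + 143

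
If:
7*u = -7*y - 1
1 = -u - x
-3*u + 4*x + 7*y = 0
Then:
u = -5/14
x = -9/14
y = 3/14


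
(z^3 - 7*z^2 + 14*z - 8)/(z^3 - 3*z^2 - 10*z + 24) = (z - 1)/(z + 3)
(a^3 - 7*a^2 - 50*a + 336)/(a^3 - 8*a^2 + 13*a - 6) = (a^2 - a - 56)/(a^2 - 2*a + 1)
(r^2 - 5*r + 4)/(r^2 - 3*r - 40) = (-r^2 + 5*r - 4)/(-r^2 + 3*r + 40)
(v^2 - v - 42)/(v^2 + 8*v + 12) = (v - 7)/(v + 2)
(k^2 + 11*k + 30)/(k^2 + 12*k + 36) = (k + 5)/(k + 6)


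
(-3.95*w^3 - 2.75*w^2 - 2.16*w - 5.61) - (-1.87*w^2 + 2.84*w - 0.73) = -3.95*w^3 - 0.88*w^2 - 5.0*w - 4.88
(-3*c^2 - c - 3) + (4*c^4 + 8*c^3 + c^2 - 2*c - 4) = 4*c^4 + 8*c^3 - 2*c^2 - 3*c - 7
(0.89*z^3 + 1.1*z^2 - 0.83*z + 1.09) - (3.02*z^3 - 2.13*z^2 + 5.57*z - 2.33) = -2.13*z^3 + 3.23*z^2 - 6.4*z + 3.42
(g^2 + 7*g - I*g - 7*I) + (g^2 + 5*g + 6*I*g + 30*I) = 2*g^2 + 12*g + 5*I*g + 23*I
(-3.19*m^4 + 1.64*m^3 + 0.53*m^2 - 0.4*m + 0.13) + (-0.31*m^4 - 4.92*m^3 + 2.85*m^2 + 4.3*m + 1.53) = -3.5*m^4 - 3.28*m^3 + 3.38*m^2 + 3.9*m + 1.66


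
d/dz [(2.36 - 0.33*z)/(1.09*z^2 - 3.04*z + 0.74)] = (0.3597*z^2 - 5.1448*z + 6.9302)/(1.1881*z^4 - 6.6272*z^3 + 10.8548*z^2 - 4.4992*z + 0.5476)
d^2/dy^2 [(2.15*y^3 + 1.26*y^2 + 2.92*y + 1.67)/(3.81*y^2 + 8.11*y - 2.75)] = (-1.13686837721616e-13*y^4 + 334.781572*y^3 - 63.0410279999999*y^2 + 590.731032*y + 403.977764)/(55.306341*y^6 + 353.176713*y^5 + 632.017278*y^4 + 23.5765809999999*y^3 - 456.18045*y^2 + 183.995625*y - 20.796875)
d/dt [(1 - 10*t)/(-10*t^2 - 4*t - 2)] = (-25*t^2 + 5*t + 6)/(25*t^4 + 20*t^3 + 14*t^2 + 4*t + 1)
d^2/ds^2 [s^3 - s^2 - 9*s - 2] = 6*s - 2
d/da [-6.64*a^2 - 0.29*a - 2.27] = -13.28*a - 0.29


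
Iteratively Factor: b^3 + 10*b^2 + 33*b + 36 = (b + 3)*(b^2 + 7*b + 12) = (b + 3)*(b + 4)*(b + 3)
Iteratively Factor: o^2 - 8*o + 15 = (o - 3)*(o - 5)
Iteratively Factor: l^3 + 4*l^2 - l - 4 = (l + 4)*(l^2 - 1) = (l + 1)*(l + 4)*(l - 1)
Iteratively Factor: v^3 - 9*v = (v - 3)*(v^2 + 3*v) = v*(v - 3)*(v + 3)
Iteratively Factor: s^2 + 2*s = (s)*(s + 2)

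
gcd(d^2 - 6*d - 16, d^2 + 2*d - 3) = 1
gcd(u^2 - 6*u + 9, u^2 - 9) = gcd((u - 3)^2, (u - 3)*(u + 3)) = u - 3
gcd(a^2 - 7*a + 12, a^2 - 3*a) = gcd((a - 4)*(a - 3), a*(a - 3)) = a - 3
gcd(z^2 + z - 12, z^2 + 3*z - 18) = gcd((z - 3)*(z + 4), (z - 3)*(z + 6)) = z - 3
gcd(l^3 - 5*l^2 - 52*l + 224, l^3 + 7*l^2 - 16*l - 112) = l^2 + 3*l - 28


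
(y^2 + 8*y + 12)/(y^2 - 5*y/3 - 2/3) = 3*(y^2 + 8*y + 12)/(3*y^2 - 5*y - 2)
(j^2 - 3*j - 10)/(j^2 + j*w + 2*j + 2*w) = (j - 5)/(j + w)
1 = 1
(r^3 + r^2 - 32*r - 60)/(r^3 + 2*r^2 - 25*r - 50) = (r - 6)/(r - 5)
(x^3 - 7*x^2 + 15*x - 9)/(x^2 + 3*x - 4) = (x^2 - 6*x + 9)/(x + 4)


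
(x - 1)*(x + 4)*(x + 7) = x^3 + 10*x^2 + 17*x - 28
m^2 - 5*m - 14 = (m - 7)*(m + 2)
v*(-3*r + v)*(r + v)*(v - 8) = -3*r^2*v^2 + 24*r^2*v - 2*r*v^3 + 16*r*v^2 + v^4 - 8*v^3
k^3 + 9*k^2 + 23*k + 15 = (k + 1)*(k + 3)*(k + 5)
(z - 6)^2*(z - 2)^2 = z^4 - 16*z^3 + 88*z^2 - 192*z + 144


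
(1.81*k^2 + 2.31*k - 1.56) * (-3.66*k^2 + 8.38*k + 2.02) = -6.6246*k^4 + 6.7132*k^3 + 28.7236*k^2 - 8.4066*k - 3.1512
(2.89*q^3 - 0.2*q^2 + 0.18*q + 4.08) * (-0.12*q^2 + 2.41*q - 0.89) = -0.3468*q^5 + 6.9889*q^4 - 3.0757*q^3 + 0.1222*q^2 + 9.6726*q - 3.6312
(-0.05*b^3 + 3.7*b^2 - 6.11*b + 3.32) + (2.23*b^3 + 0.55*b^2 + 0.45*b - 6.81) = 2.18*b^3 + 4.25*b^2 - 5.66*b - 3.49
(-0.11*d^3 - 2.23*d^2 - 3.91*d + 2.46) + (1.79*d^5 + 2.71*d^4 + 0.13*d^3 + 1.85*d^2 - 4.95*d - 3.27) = 1.79*d^5 + 2.71*d^4 + 0.02*d^3 - 0.38*d^2 - 8.86*d - 0.81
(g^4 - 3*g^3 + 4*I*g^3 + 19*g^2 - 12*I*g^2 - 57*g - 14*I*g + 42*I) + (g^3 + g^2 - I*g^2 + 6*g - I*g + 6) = g^4 - 2*g^3 + 4*I*g^3 + 20*g^2 - 13*I*g^2 - 51*g - 15*I*g + 6 + 42*I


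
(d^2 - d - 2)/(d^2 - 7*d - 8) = (d - 2)/(d - 8)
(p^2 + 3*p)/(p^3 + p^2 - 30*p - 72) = p/(p^2 - 2*p - 24)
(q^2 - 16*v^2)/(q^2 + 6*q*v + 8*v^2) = (q - 4*v)/(q + 2*v)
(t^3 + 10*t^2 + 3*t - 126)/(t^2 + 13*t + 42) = t - 3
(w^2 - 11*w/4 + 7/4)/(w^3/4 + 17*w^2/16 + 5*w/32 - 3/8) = 8*(4*w^2 - 11*w + 7)/(8*w^3 + 34*w^2 + 5*w - 12)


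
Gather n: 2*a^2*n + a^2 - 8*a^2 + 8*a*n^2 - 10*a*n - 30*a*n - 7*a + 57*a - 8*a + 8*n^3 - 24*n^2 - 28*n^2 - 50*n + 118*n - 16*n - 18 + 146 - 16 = -7*a^2 + 42*a + 8*n^3 + n^2*(8*a - 52) + n*(2*a^2 - 40*a + 52) + 112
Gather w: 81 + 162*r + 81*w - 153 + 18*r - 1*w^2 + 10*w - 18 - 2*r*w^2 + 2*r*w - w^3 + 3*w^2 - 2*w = 180*r - w^3 + w^2*(2 - 2*r) + w*(2*r + 89) - 90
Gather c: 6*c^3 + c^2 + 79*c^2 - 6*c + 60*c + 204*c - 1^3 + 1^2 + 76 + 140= 6*c^3 + 80*c^2 + 258*c + 216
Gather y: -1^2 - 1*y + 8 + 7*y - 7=6*y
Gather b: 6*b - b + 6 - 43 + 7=5*b - 30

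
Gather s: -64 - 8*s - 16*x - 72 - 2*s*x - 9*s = s*(-2*x - 17) - 16*x - 136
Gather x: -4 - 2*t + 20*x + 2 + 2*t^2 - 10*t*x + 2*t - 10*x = 2*t^2 + x*(10 - 10*t) - 2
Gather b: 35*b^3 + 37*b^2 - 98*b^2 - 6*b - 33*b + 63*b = 35*b^3 - 61*b^2 + 24*b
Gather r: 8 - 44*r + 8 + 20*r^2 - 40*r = 20*r^2 - 84*r + 16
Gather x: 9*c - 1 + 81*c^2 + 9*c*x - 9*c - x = 81*c^2 + x*(9*c - 1) - 1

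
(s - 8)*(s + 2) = s^2 - 6*s - 16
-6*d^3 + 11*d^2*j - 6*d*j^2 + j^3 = (-3*d + j)*(-2*d + j)*(-d + j)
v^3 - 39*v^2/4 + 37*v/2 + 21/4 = (v - 7)*(v - 3)*(v + 1/4)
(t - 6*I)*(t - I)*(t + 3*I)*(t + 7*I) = t^4 + 3*I*t^3 + 43*t^2 + 87*I*t + 126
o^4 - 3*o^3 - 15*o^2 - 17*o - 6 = (o - 6)*(o + 1)^3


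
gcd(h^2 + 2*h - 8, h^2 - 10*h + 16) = h - 2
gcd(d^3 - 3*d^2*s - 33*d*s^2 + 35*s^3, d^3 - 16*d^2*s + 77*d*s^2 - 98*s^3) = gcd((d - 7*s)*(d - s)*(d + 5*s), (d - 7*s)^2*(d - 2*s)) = -d + 7*s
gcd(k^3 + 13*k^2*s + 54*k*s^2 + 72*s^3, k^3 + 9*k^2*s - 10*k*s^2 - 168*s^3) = k + 6*s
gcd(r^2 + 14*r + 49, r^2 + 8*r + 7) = r + 7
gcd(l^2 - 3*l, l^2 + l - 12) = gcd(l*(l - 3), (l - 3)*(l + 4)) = l - 3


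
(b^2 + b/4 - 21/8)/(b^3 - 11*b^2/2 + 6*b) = (b + 7/4)/(b*(b - 4))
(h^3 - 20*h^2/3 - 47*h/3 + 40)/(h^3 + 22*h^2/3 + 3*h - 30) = (h - 8)/(h + 6)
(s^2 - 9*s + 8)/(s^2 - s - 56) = (s - 1)/(s + 7)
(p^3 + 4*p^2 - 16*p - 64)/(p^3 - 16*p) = (p + 4)/p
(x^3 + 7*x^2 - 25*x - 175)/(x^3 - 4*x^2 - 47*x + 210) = (x + 5)/(x - 6)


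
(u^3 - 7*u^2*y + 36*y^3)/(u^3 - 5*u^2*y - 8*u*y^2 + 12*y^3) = (-u + 3*y)/(-u + y)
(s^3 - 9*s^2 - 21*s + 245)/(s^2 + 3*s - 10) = (s^2 - 14*s + 49)/(s - 2)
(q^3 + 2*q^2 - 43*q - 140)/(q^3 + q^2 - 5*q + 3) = (q^3 + 2*q^2 - 43*q - 140)/(q^3 + q^2 - 5*q + 3)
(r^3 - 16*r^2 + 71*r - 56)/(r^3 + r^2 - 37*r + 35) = (r^2 - 15*r + 56)/(r^2 + 2*r - 35)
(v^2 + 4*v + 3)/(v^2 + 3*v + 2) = (v + 3)/(v + 2)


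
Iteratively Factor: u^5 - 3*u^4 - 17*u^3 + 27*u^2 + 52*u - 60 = (u + 2)*(u^4 - 5*u^3 - 7*u^2 + 41*u - 30) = (u - 1)*(u + 2)*(u^3 - 4*u^2 - 11*u + 30) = (u - 1)*(u + 2)*(u + 3)*(u^2 - 7*u + 10) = (u - 5)*(u - 1)*(u + 2)*(u + 3)*(u - 2)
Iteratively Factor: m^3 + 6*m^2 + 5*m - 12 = (m + 4)*(m^2 + 2*m - 3) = (m + 3)*(m + 4)*(m - 1)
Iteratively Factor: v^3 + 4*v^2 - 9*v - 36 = (v + 4)*(v^2 - 9) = (v + 3)*(v + 4)*(v - 3)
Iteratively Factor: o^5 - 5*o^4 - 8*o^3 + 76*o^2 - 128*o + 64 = (o - 4)*(o^4 - o^3 - 12*o^2 + 28*o - 16) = (o - 4)*(o + 4)*(o^3 - 5*o^2 + 8*o - 4) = (o - 4)*(o - 2)*(o + 4)*(o^2 - 3*o + 2) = (o - 4)*(o - 2)^2*(o + 4)*(o - 1)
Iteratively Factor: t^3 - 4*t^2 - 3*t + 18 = (t + 2)*(t^2 - 6*t + 9) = (t - 3)*(t + 2)*(t - 3)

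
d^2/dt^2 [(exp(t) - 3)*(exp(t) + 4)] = (4*exp(t) + 1)*exp(t)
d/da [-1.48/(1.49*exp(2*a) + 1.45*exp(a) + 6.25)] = (4.4104*exp(a) + 2.146)*exp(a)/(1.49*exp(2*a) + 1.45*exp(a) + 6.25)^2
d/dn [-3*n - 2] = -3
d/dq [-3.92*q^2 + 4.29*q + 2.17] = 4.29 - 7.84*q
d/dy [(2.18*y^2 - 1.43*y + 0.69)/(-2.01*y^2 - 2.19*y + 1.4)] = (-7.6485*y^2 + 8.8778*y - 0.4909)/(4.0401*y^4 + 8.8038*y^3 - 0.831899999999999*y^2 - 6.132*y + 1.96)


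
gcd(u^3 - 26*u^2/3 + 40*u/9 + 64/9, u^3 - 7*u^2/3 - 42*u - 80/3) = u^2 - 22*u/3 - 16/3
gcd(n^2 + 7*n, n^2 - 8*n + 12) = 1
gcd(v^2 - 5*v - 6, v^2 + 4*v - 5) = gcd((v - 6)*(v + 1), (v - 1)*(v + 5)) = 1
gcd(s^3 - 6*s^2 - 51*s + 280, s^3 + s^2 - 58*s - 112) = s^2 - s - 56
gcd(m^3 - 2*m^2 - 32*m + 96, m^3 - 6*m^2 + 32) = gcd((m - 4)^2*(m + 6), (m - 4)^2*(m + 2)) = m^2 - 8*m + 16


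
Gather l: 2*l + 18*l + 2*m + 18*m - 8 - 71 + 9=20*l + 20*m - 70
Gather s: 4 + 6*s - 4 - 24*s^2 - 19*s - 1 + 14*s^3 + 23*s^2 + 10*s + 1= 14*s^3 - s^2 - 3*s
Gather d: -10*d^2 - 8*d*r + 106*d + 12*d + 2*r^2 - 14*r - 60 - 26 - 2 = -10*d^2 + d*(118 - 8*r) + 2*r^2 - 14*r - 88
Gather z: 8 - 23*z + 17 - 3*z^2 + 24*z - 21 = -3*z^2 + z + 4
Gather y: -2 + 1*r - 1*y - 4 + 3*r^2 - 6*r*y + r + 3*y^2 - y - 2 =3*r^2 + 2*r + 3*y^2 + y*(-6*r - 2) - 8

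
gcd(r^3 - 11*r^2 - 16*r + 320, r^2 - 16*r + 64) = r^2 - 16*r + 64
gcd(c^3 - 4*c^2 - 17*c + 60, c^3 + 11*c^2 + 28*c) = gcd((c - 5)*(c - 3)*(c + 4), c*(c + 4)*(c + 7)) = c + 4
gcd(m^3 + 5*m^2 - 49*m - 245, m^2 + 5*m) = m + 5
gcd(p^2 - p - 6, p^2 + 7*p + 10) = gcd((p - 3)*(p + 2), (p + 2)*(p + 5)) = p + 2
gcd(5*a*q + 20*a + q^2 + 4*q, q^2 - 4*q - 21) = 1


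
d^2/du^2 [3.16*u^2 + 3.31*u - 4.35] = 6.32000000000000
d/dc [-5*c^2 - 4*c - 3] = -10*c - 4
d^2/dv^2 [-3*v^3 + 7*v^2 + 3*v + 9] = 14 - 18*v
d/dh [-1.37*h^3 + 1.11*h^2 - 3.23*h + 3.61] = -4.11*h^2 + 2.22*h - 3.23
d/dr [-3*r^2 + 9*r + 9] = 9 - 6*r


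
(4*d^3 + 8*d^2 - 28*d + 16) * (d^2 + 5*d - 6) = 4*d^5 + 28*d^4 - 12*d^3 - 172*d^2 + 248*d - 96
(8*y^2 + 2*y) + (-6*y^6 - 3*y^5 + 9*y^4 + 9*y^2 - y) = -6*y^6 - 3*y^5 + 9*y^4 + 17*y^2 + y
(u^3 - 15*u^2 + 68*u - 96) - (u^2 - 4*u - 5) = u^3 - 16*u^2 + 72*u - 91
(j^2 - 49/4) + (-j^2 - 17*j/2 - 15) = -17*j/2 - 109/4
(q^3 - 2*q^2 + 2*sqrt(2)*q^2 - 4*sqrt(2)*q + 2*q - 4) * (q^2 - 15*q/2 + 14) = q^5 - 19*q^4/2 + 2*sqrt(2)*q^4 - 19*sqrt(2)*q^3 + 31*q^3 - 47*q^2 + 58*sqrt(2)*q^2 - 56*sqrt(2)*q + 58*q - 56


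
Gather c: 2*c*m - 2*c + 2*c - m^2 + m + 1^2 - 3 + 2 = 2*c*m - m^2 + m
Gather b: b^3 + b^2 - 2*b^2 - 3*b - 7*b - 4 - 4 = b^3 - b^2 - 10*b - 8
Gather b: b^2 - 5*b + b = b^2 - 4*b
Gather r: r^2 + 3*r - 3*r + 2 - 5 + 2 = r^2 - 1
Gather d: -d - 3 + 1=-d - 2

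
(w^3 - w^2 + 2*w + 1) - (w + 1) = w^3 - w^2 + w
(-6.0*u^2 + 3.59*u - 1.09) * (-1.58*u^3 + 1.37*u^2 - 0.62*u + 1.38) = 9.48*u^5 - 13.8922*u^4 + 10.3605*u^3 - 11.9991*u^2 + 5.63*u - 1.5042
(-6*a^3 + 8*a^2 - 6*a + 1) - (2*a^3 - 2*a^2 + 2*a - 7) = -8*a^3 + 10*a^2 - 8*a + 8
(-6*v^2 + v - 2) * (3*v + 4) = -18*v^3 - 21*v^2 - 2*v - 8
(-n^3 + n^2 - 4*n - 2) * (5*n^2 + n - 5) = -5*n^5 + 4*n^4 - 14*n^3 - 19*n^2 + 18*n + 10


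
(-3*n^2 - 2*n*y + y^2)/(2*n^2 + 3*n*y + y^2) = (-3*n + y)/(2*n + y)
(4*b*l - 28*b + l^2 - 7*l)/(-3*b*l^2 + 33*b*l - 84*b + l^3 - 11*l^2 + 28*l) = (-4*b - l)/(3*b*l - 12*b - l^2 + 4*l)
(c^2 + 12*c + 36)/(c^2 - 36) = (c + 6)/(c - 6)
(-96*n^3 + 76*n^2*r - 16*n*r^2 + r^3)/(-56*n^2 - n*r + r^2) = (12*n^2 - 8*n*r + r^2)/(7*n + r)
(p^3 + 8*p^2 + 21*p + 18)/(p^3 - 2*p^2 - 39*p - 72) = (p + 2)/(p - 8)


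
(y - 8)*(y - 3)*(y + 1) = y^3 - 10*y^2 + 13*y + 24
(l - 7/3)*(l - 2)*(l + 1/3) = l^3 - 4*l^2 + 29*l/9 + 14/9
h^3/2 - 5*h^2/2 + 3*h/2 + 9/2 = (h/2 + 1/2)*(h - 3)^2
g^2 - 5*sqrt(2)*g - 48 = (g - 8*sqrt(2))*(g + 3*sqrt(2))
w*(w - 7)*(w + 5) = w^3 - 2*w^2 - 35*w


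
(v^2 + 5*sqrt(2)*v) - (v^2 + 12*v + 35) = -12*v + 5*sqrt(2)*v - 35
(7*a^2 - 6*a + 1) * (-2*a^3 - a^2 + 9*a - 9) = -14*a^5 + 5*a^4 + 67*a^3 - 118*a^2 + 63*a - 9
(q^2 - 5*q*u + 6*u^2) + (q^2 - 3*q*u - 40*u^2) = 2*q^2 - 8*q*u - 34*u^2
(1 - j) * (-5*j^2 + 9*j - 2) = 5*j^3 - 14*j^2 + 11*j - 2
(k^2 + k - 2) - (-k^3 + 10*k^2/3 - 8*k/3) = k^3 - 7*k^2/3 + 11*k/3 - 2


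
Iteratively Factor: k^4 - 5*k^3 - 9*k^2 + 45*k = (k)*(k^3 - 5*k^2 - 9*k + 45) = k*(k + 3)*(k^2 - 8*k + 15) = k*(k - 3)*(k + 3)*(k - 5)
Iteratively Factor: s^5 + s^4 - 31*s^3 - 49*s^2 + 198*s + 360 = (s - 3)*(s^4 + 4*s^3 - 19*s^2 - 106*s - 120) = (s - 3)*(s + 3)*(s^3 + s^2 - 22*s - 40) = (s - 5)*(s - 3)*(s + 3)*(s^2 + 6*s + 8) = (s - 5)*(s - 3)*(s + 3)*(s + 4)*(s + 2)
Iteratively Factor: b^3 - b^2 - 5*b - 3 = (b + 1)*(b^2 - 2*b - 3) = (b + 1)^2*(b - 3)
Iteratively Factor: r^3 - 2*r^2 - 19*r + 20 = (r + 4)*(r^2 - 6*r + 5) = (r - 5)*(r + 4)*(r - 1)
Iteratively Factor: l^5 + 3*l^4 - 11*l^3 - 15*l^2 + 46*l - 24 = (l + 3)*(l^4 - 11*l^2 + 18*l - 8) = (l - 1)*(l + 3)*(l^3 + l^2 - 10*l + 8) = (l - 1)*(l + 3)*(l + 4)*(l^2 - 3*l + 2) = (l - 2)*(l - 1)*(l + 3)*(l + 4)*(l - 1)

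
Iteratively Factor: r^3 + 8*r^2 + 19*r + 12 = (r + 3)*(r^2 + 5*r + 4) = (r + 1)*(r + 3)*(r + 4)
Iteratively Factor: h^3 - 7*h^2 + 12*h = (h - 4)*(h^2 - 3*h) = (h - 4)*(h - 3)*(h)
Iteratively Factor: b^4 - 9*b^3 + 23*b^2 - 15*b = (b)*(b^3 - 9*b^2 + 23*b - 15) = b*(b - 3)*(b^2 - 6*b + 5) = b*(b - 5)*(b - 3)*(b - 1)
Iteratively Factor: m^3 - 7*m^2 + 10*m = (m - 5)*(m^2 - 2*m) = (m - 5)*(m - 2)*(m)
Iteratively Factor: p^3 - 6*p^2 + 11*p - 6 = (p - 3)*(p^2 - 3*p + 2) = (p - 3)*(p - 1)*(p - 2)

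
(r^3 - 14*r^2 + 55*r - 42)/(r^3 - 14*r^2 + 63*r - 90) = (r^2 - 8*r + 7)/(r^2 - 8*r + 15)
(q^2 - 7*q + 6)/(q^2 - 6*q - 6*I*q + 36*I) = (q - 1)/(q - 6*I)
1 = 1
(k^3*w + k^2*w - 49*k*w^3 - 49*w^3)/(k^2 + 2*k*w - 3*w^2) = w*(k^3 + k^2 - 49*k*w^2 - 49*w^2)/(k^2 + 2*k*w - 3*w^2)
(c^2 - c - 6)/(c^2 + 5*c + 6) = (c - 3)/(c + 3)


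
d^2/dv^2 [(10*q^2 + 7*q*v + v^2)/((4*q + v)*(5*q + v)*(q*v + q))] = 2*(32*q^3 + 24*q^2*v - 8*q^2 + 6*q*v^2 - 6*q*v - 2*q + v^3)/(q*(64*q^3*v^3 + 192*q^3*v^2 + 192*q^3*v + 64*q^3 + 48*q^2*v^4 + 144*q^2*v^3 + 144*q^2*v^2 + 48*q^2*v + 12*q*v^5 + 36*q*v^4 + 36*q*v^3 + 12*q*v^2 + v^6 + 3*v^5 + 3*v^4 + v^3))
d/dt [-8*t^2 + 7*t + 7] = 7 - 16*t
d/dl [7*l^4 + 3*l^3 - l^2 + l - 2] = 28*l^3 + 9*l^2 - 2*l + 1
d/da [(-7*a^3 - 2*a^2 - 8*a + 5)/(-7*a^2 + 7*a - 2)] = (49*a^4 - 98*a^3 - 28*a^2 + 78*a - 19)/(49*a^4 - 98*a^3 + 77*a^2 - 28*a + 4)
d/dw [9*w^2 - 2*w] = 18*w - 2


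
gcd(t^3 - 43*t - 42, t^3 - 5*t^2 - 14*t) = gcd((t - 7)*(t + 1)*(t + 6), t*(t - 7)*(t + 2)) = t - 7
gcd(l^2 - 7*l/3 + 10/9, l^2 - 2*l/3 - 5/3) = l - 5/3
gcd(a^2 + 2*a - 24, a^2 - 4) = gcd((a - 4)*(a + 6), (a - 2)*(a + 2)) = 1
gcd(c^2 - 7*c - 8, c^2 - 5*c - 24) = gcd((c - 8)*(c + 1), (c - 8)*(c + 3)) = c - 8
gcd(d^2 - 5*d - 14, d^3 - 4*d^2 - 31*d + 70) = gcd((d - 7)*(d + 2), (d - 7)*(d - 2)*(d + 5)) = d - 7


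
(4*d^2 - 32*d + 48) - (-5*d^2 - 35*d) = 9*d^2 + 3*d + 48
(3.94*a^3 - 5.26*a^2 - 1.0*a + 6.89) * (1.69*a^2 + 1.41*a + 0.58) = 6.6586*a^5 - 3.334*a^4 - 6.8214*a^3 + 7.1833*a^2 + 9.1349*a + 3.9962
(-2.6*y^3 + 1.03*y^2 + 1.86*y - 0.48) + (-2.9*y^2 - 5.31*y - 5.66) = -2.6*y^3 - 1.87*y^2 - 3.45*y - 6.14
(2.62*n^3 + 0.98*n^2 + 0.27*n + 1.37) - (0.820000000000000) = 2.62*n^3 + 0.98*n^2 + 0.27*n + 0.55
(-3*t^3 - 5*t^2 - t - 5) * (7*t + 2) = -21*t^4 - 41*t^3 - 17*t^2 - 37*t - 10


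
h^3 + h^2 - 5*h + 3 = (h - 1)^2*(h + 3)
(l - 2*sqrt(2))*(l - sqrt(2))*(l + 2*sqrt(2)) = l^3 - sqrt(2)*l^2 - 8*l + 8*sqrt(2)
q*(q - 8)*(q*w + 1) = q^3*w - 8*q^2*w + q^2 - 8*q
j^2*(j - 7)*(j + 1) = j^4 - 6*j^3 - 7*j^2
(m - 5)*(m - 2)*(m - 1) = m^3 - 8*m^2 + 17*m - 10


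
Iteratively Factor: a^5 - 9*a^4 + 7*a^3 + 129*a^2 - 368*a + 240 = (a - 3)*(a^4 - 6*a^3 - 11*a^2 + 96*a - 80) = (a - 3)*(a + 4)*(a^3 - 10*a^2 + 29*a - 20) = (a - 3)*(a - 1)*(a + 4)*(a^2 - 9*a + 20) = (a - 4)*(a - 3)*(a - 1)*(a + 4)*(a - 5)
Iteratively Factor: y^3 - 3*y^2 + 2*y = (y - 2)*(y^2 - y) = (y - 2)*(y - 1)*(y)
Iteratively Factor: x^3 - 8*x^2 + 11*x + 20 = (x - 5)*(x^2 - 3*x - 4) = (x - 5)*(x + 1)*(x - 4)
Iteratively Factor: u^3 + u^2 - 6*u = (u)*(u^2 + u - 6) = u*(u + 3)*(u - 2)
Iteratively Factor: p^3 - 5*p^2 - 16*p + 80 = (p - 4)*(p^2 - p - 20) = (p - 4)*(p + 4)*(p - 5)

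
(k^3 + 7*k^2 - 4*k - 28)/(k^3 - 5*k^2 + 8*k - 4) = (k^2 + 9*k + 14)/(k^2 - 3*k + 2)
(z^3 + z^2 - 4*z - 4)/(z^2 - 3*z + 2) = (z^2 + 3*z + 2)/(z - 1)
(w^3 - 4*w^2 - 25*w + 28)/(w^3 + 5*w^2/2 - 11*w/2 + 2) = 2*(w - 7)/(2*w - 1)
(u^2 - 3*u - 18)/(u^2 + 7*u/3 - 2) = 3*(u - 6)/(3*u - 2)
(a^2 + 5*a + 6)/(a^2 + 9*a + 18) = (a + 2)/(a + 6)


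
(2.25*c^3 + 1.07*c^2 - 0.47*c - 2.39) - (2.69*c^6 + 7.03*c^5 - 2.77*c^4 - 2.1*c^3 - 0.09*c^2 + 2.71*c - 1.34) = -2.69*c^6 - 7.03*c^5 + 2.77*c^4 + 4.35*c^3 + 1.16*c^2 - 3.18*c - 1.05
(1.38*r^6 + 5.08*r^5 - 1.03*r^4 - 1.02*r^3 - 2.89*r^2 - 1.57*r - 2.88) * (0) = 0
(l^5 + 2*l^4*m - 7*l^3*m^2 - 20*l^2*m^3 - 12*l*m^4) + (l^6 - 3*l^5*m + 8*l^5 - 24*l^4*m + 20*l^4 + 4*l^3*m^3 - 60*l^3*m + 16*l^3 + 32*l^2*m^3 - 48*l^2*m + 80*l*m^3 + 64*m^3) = l^6 - 3*l^5*m + 9*l^5 - 22*l^4*m + 20*l^4 + 4*l^3*m^3 - 7*l^3*m^2 - 60*l^3*m + 16*l^3 + 12*l^2*m^3 - 48*l^2*m - 12*l*m^4 + 80*l*m^3 + 64*m^3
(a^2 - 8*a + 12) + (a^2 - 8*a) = 2*a^2 - 16*a + 12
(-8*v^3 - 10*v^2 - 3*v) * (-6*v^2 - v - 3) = 48*v^5 + 68*v^4 + 52*v^3 + 33*v^2 + 9*v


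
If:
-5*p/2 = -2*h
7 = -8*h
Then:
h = -7/8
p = -7/10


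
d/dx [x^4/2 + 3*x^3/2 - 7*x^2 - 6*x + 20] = 2*x^3 + 9*x^2/2 - 14*x - 6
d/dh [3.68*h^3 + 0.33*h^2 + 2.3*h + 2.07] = 11.04*h^2 + 0.66*h + 2.3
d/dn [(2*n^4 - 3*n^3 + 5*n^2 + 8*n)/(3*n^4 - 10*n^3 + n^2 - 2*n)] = (-11*n^4 - 26*n^3 - 37*n^2 + 172*n - 18)/(9*n^6 - 60*n^5 + 106*n^4 - 32*n^3 + 41*n^2 - 4*n + 4)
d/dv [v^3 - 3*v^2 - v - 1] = 3*v^2 - 6*v - 1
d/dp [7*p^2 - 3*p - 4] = 14*p - 3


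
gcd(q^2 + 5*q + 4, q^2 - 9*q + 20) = 1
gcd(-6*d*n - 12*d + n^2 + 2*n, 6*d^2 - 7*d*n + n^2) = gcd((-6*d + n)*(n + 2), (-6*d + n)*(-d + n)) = 6*d - n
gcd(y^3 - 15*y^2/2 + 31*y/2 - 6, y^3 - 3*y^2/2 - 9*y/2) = y - 3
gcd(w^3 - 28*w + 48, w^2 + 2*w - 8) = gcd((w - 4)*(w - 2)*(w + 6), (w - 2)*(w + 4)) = w - 2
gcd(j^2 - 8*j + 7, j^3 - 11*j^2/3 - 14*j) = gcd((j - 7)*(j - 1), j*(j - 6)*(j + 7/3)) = 1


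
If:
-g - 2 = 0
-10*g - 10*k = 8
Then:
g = -2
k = 6/5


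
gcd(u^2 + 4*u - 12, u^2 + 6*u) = u + 6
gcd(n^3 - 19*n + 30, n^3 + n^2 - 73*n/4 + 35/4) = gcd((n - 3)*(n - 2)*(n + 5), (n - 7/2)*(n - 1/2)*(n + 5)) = n + 5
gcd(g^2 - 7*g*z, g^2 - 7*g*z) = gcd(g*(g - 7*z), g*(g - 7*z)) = -g^2 + 7*g*z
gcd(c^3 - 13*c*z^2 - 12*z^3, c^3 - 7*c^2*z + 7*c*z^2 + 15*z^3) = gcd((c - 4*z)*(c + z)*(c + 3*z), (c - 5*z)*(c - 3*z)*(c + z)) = c + z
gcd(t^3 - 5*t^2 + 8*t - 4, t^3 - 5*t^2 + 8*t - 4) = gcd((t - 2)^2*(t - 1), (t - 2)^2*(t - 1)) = t^3 - 5*t^2 + 8*t - 4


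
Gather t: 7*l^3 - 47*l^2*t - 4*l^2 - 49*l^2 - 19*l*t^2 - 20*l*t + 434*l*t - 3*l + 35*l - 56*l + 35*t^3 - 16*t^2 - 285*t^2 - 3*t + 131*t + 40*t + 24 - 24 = 7*l^3 - 53*l^2 - 24*l + 35*t^3 + t^2*(-19*l - 301) + t*(-47*l^2 + 414*l + 168)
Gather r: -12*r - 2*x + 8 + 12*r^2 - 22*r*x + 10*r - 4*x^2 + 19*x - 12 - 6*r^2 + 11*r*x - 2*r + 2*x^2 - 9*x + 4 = 6*r^2 + r*(-11*x - 4) - 2*x^2 + 8*x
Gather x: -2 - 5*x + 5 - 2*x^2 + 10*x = -2*x^2 + 5*x + 3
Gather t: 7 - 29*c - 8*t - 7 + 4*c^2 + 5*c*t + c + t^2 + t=4*c^2 - 28*c + t^2 + t*(5*c - 7)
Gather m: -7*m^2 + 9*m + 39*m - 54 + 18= -7*m^2 + 48*m - 36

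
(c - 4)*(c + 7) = c^2 + 3*c - 28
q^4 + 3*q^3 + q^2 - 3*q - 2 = (q - 1)*(q + 1)^2*(q + 2)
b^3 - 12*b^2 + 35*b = b*(b - 7)*(b - 5)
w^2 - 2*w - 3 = (w - 3)*(w + 1)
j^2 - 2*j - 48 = (j - 8)*(j + 6)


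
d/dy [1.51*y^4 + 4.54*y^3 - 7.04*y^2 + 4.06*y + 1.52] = 6.04*y^3 + 13.62*y^2 - 14.08*y + 4.06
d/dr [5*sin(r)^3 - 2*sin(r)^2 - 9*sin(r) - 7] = (15*sin(r)^2 - 4*sin(r) - 9)*cos(r)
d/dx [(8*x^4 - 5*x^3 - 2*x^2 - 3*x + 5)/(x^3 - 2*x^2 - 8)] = (8*x^6 - 32*x^5 + 12*x^4 - 250*x^3 + 99*x^2 + 52*x + 24)/(x^6 - 4*x^5 + 4*x^4 - 16*x^3 + 32*x^2 + 64)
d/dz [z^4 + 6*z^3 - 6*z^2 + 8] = 2*z*(2*z^2 + 9*z - 6)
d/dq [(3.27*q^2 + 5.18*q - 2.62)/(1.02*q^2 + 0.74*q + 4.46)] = (-2.8638*q^2 + 34.5132*q + 25.0416)/(1.0404*q^4 + 1.5096*q^3 + 9.646*q^2 + 6.6008*q + 19.8916)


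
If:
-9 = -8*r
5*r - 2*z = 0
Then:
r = 9/8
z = 45/16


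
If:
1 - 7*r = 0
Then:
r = 1/7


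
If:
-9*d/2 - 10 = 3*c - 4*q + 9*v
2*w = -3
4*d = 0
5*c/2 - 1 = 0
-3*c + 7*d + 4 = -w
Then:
No Solution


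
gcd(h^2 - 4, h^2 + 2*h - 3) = 1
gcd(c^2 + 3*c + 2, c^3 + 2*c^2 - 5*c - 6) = c + 1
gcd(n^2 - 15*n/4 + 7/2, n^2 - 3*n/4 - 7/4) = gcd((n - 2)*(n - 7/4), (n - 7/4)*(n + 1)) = n - 7/4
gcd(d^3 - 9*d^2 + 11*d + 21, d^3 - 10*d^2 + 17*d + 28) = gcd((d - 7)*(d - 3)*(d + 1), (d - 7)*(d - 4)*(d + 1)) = d^2 - 6*d - 7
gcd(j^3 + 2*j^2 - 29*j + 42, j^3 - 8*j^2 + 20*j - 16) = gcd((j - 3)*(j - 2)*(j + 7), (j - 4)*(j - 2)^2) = j - 2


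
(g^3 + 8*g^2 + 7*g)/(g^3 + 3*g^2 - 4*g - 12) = g*(g^2 + 8*g + 7)/(g^3 + 3*g^2 - 4*g - 12)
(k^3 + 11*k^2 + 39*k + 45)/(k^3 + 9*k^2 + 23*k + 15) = (k + 3)/(k + 1)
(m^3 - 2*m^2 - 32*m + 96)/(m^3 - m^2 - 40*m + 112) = (m + 6)/(m + 7)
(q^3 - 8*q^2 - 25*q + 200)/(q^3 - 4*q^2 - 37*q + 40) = (q - 5)/(q - 1)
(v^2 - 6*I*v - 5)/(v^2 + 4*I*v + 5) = (v - 5*I)/(v + 5*I)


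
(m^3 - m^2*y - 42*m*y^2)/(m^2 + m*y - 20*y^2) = m*(m^2 - m*y - 42*y^2)/(m^2 + m*y - 20*y^2)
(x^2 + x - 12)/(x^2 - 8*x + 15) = (x + 4)/(x - 5)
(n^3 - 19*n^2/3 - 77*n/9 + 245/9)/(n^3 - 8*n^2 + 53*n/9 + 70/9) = (3*n + 7)/(3*n + 2)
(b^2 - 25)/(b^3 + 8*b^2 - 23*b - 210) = (b + 5)/(b^2 + 13*b + 42)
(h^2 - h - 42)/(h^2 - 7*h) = (h + 6)/h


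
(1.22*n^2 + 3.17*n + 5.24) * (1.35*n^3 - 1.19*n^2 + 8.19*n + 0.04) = 1.647*n^5 + 2.8277*n^4 + 13.2935*n^3 + 19.7755*n^2 + 43.0424*n + 0.2096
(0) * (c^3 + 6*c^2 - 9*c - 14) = 0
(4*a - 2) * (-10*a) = -40*a^2 + 20*a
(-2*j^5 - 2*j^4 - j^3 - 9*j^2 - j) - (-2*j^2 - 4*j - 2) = -2*j^5 - 2*j^4 - j^3 - 7*j^2 + 3*j + 2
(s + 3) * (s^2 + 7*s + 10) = s^3 + 10*s^2 + 31*s + 30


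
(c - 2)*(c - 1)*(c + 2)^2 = c^4 + c^3 - 6*c^2 - 4*c + 8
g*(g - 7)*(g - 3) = g^3 - 10*g^2 + 21*g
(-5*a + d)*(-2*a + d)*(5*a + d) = 50*a^3 - 25*a^2*d - 2*a*d^2 + d^3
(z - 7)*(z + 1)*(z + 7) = z^3 + z^2 - 49*z - 49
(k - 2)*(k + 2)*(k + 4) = k^3 + 4*k^2 - 4*k - 16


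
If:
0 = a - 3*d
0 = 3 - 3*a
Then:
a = 1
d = 1/3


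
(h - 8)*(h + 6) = h^2 - 2*h - 48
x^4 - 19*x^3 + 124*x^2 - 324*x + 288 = (x - 8)*(x - 6)*(x - 3)*(x - 2)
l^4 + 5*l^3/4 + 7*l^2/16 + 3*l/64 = l*(l + 1/4)^2*(l + 3/4)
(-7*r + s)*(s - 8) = -7*r*s + 56*r + s^2 - 8*s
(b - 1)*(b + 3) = b^2 + 2*b - 3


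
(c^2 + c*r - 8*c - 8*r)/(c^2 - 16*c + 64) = (c + r)/(c - 8)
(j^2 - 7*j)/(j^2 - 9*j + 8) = j*(j - 7)/(j^2 - 9*j + 8)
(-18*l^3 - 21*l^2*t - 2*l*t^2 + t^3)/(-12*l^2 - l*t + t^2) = (-6*l^2 - 5*l*t + t^2)/(-4*l + t)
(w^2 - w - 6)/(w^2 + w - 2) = (w - 3)/(w - 1)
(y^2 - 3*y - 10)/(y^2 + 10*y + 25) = (y^2 - 3*y - 10)/(y^2 + 10*y + 25)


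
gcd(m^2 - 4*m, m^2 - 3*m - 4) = m - 4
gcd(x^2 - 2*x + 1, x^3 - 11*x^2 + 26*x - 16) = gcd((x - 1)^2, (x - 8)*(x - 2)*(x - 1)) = x - 1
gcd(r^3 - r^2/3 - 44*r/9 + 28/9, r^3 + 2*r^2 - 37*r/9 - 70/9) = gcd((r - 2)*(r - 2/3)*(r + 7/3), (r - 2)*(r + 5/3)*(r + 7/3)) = r^2 + r/3 - 14/3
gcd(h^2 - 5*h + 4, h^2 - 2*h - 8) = h - 4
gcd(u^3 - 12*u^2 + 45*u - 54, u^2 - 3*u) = u - 3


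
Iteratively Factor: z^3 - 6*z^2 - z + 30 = (z - 5)*(z^2 - z - 6) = (z - 5)*(z - 3)*(z + 2)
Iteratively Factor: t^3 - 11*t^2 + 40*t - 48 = (t - 3)*(t^2 - 8*t + 16) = (t - 4)*(t - 3)*(t - 4)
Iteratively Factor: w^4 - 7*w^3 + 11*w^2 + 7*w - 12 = (w + 1)*(w^3 - 8*w^2 + 19*w - 12) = (w - 3)*(w + 1)*(w^2 - 5*w + 4) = (w - 3)*(w - 1)*(w + 1)*(w - 4)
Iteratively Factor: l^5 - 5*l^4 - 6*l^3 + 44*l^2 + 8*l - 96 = (l + 2)*(l^4 - 7*l^3 + 8*l^2 + 28*l - 48) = (l - 3)*(l + 2)*(l^3 - 4*l^2 - 4*l + 16) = (l - 4)*(l - 3)*(l + 2)*(l^2 - 4) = (l - 4)*(l - 3)*(l + 2)^2*(l - 2)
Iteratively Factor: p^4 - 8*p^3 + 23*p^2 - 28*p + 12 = (p - 2)*(p^3 - 6*p^2 + 11*p - 6) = (p - 2)^2*(p^2 - 4*p + 3) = (p - 3)*(p - 2)^2*(p - 1)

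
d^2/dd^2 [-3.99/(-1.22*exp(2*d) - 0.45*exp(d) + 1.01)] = (3.99*(2.44*exp(d) + 0.45)*(4.88*exp(d) + 0.9)*exp(d) - (19.4712*exp(d) + 1.7955)*(1.22*exp(2*d) + 0.45*exp(d) - 1.01))*exp(d)/(1.22*exp(2*d) + 0.45*exp(d) - 1.01)^3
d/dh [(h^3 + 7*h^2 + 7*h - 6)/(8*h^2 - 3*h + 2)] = (8*h^4 - 6*h^3 - 71*h^2 + 124*h - 4)/(64*h^4 - 48*h^3 + 41*h^2 - 12*h + 4)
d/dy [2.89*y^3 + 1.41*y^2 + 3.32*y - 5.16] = 8.67*y^2 + 2.82*y + 3.32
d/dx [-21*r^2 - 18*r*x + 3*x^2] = -18*r + 6*x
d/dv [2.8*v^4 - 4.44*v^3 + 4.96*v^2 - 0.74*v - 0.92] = 11.2*v^3 - 13.32*v^2 + 9.92*v - 0.74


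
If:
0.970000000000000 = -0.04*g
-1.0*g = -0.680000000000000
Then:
No Solution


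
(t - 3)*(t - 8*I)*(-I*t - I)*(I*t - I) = t^4 - 3*t^3 - 8*I*t^3 - t^2 + 24*I*t^2 + 3*t + 8*I*t - 24*I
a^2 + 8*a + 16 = (a + 4)^2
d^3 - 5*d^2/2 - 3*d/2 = d*(d - 3)*(d + 1/2)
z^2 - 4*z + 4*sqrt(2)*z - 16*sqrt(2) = (z - 4)*(z + 4*sqrt(2))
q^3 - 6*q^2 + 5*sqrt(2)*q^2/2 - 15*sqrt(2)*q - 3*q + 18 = (q - 6)*(q - sqrt(2)/2)*(q + 3*sqrt(2))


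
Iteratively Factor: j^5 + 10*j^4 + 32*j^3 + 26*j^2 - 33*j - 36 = (j + 3)*(j^4 + 7*j^3 + 11*j^2 - 7*j - 12) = (j + 3)^2*(j^3 + 4*j^2 - j - 4) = (j - 1)*(j + 3)^2*(j^2 + 5*j + 4) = (j - 1)*(j + 3)^2*(j + 4)*(j + 1)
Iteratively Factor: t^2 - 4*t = (t)*(t - 4)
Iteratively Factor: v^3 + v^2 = (v)*(v^2 + v) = v^2*(v + 1)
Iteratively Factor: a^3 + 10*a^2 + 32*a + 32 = (a + 4)*(a^2 + 6*a + 8) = (a + 4)^2*(a + 2)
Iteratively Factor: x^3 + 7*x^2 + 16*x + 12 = (x + 2)*(x^2 + 5*x + 6) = (x + 2)^2*(x + 3)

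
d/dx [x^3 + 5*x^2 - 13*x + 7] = 3*x^2 + 10*x - 13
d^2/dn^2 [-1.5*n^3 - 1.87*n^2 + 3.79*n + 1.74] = -9.0*n - 3.74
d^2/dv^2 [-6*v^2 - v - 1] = -12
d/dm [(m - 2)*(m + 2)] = 2*m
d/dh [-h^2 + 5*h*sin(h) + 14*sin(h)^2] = 5*h*cos(h) - 2*h + 5*sin(h) + 14*sin(2*h)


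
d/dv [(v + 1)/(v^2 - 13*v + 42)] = (v^2 - 13*v - (v + 1)*(2*v - 13) + 42)/(v^2 - 13*v + 42)^2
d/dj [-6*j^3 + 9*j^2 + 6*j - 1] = -18*j^2 + 18*j + 6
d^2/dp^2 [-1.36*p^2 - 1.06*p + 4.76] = -2.72000000000000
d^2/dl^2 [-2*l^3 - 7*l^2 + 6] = -12*l - 14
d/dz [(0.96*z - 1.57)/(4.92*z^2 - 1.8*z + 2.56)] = (-4.7232*z^2 + 15.4488*z - 0.3684)/(24.2064*z^4 - 17.712*z^3 + 28.4304*z^2 - 9.216*z + 6.5536)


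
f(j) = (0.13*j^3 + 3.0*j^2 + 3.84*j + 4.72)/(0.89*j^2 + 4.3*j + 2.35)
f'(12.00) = 0.18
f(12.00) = 3.88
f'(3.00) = 0.26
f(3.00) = 2.01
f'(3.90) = 0.25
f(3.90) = 2.24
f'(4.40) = 0.24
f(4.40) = 2.36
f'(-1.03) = -5.59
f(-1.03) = -3.35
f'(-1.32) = -0.92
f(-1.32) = -2.58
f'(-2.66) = 4.10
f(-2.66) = -4.76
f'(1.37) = 0.20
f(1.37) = 1.61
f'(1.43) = 0.21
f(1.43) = 1.62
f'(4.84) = 0.23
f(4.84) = 2.46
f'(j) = (-1.78*j - 4.3)*(0.13*j^3 + 3.0*j^2 + 3.84*j + 4.72)/(0.89*j^2 + 4.3*j + 2.35)^2 + (0.39*j^2 + 6.0*j + 3.84)/(0.89*j^2 + 4.3*j + 2.35) = (0.1157*j^4 + 1.118*j^3 + 10.3989*j^2 + 5.6984*j - 11.272)/(0.7921*j^4 + 7.654*j^3 + 22.673*j^2 + 20.21*j + 5.5225)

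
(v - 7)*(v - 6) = v^2 - 13*v + 42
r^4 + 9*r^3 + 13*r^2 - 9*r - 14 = (r - 1)*(r + 1)*(r + 2)*(r + 7)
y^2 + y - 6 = (y - 2)*(y + 3)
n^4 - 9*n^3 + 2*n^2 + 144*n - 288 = (n - 6)*(n - 4)*(n - 3)*(n + 4)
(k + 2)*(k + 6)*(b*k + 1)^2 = b^2*k^4 + 8*b^2*k^3 + 12*b^2*k^2 + 2*b*k^3 + 16*b*k^2 + 24*b*k + k^2 + 8*k + 12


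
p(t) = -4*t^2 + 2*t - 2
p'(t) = 2 - 8*t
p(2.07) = -15.00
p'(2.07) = -14.56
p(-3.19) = -49.08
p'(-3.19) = 27.52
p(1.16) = -5.06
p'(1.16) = -7.28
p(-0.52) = -4.12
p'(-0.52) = 6.16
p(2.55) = -22.91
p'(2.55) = -18.40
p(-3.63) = -61.97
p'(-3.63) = 31.04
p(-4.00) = -74.00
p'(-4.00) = 34.00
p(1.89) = -12.51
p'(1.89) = -13.12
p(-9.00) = -344.00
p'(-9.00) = 74.00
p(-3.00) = -44.00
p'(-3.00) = 26.00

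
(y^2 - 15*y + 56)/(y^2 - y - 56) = (y - 7)/(y + 7)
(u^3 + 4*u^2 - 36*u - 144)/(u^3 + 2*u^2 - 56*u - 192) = (u - 6)/(u - 8)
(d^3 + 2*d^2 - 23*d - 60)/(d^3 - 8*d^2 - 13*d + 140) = (d + 3)/(d - 7)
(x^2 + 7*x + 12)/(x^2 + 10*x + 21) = (x + 4)/(x + 7)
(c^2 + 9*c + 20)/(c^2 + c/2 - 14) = 2*(c + 5)/(2*c - 7)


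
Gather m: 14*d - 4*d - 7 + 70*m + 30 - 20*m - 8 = 10*d + 50*m + 15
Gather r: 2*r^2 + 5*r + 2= 2*r^2 + 5*r + 2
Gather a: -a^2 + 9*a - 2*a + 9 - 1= -a^2 + 7*a + 8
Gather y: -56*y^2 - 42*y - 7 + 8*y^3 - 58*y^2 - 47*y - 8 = 8*y^3 - 114*y^2 - 89*y - 15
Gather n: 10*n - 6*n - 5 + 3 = 4*n - 2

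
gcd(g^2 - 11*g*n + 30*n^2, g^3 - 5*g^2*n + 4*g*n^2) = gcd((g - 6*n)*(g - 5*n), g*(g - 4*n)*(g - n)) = 1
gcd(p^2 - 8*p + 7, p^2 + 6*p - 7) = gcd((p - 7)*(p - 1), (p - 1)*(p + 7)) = p - 1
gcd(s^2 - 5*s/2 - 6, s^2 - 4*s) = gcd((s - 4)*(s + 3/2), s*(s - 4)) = s - 4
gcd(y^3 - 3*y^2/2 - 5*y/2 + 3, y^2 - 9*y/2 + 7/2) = y - 1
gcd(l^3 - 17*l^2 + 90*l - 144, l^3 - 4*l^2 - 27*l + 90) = l^2 - 9*l + 18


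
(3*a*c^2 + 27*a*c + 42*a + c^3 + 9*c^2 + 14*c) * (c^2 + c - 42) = 3*a*c^4 + 30*a*c^3 - 57*a*c^2 - 1092*a*c - 1764*a + c^5 + 10*c^4 - 19*c^3 - 364*c^2 - 588*c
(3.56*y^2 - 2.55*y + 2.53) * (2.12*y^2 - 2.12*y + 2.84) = 7.5472*y^4 - 12.9532*y^3 + 20.88*y^2 - 12.6056*y + 7.1852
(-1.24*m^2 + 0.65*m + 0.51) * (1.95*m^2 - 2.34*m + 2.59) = -2.418*m^4 + 4.1691*m^3 - 3.7381*m^2 + 0.4901*m + 1.3209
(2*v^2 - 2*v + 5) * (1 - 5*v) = -10*v^3 + 12*v^2 - 27*v + 5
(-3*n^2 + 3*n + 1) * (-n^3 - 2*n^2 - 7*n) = 3*n^5 + 3*n^4 + 14*n^3 - 23*n^2 - 7*n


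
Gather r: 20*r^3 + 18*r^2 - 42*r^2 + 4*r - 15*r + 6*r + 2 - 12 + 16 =20*r^3 - 24*r^2 - 5*r + 6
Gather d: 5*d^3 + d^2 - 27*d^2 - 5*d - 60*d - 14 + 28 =5*d^3 - 26*d^2 - 65*d + 14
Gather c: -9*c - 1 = -9*c - 1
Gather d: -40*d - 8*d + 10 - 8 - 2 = -48*d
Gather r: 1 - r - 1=-r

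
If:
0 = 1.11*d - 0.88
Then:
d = 0.79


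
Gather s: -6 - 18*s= -18*s - 6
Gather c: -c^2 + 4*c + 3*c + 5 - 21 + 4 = -c^2 + 7*c - 12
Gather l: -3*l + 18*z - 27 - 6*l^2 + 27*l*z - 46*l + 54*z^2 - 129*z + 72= -6*l^2 + l*(27*z - 49) + 54*z^2 - 111*z + 45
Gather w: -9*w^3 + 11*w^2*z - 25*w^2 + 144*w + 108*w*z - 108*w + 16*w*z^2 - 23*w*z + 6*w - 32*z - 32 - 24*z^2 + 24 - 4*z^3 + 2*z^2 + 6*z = -9*w^3 + w^2*(11*z - 25) + w*(16*z^2 + 85*z + 42) - 4*z^3 - 22*z^2 - 26*z - 8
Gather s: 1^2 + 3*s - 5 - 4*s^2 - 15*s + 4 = -4*s^2 - 12*s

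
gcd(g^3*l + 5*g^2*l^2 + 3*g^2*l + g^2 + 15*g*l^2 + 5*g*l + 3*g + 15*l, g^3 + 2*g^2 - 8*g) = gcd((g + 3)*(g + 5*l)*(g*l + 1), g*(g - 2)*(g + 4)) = 1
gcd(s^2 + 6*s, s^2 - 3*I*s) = s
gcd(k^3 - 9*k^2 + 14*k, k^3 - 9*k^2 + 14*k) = k^3 - 9*k^2 + 14*k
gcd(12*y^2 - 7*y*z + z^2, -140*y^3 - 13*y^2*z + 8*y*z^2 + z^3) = 4*y - z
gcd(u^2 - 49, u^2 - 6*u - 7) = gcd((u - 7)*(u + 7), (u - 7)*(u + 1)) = u - 7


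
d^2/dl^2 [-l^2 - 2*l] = -2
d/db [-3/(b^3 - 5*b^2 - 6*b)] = 3*(3*b^2 - 10*b - 6)/(b^2*(-b^2 + 5*b + 6)^2)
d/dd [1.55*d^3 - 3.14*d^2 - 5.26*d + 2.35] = 4.65*d^2 - 6.28*d - 5.26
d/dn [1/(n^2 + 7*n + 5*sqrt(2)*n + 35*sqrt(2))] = (-2*n - 5*sqrt(2) - 7)/(n^2 + 7*n + 5*sqrt(2)*n + 35*sqrt(2))^2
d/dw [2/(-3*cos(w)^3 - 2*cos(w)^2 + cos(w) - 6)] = 2*(-9*cos(w)^2 - 4*cos(w) + 1)*sin(w)/(3*cos(w)^3 + 2*cos(w)^2 - cos(w) + 6)^2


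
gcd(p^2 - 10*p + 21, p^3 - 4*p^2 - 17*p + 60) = p - 3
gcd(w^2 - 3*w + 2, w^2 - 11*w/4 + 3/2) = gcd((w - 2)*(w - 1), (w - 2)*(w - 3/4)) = w - 2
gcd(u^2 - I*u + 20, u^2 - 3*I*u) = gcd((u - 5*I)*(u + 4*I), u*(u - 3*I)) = 1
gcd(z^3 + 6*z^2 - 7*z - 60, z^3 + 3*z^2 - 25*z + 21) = z - 3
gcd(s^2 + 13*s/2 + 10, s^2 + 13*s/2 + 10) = s^2 + 13*s/2 + 10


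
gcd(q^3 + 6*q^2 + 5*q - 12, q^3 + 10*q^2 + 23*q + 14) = 1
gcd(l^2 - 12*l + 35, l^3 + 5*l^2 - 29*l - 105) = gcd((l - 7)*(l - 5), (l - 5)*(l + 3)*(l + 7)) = l - 5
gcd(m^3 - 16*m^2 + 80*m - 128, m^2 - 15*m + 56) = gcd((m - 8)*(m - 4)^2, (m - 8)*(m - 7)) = m - 8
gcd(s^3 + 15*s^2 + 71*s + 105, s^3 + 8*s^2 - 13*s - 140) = s^2 + 12*s + 35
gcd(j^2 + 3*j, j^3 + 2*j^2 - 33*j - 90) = j + 3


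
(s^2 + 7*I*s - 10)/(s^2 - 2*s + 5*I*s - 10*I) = (s + 2*I)/(s - 2)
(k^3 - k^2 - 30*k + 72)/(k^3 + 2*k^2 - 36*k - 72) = (k^2 - 7*k + 12)/(k^2 - 4*k - 12)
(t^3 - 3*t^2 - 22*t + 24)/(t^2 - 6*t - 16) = (-t^3 + 3*t^2 + 22*t - 24)/(-t^2 + 6*t + 16)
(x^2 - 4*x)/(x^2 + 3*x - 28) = x/(x + 7)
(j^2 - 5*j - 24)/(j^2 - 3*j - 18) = (j - 8)/(j - 6)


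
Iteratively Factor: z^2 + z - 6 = (z - 2)*(z + 3)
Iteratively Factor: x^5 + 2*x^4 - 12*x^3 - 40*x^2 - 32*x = (x + 2)*(x^4 - 12*x^2 - 16*x) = (x - 4)*(x + 2)*(x^3 + 4*x^2 + 4*x) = (x - 4)*(x + 2)^2*(x^2 + 2*x) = x*(x - 4)*(x + 2)^2*(x + 2)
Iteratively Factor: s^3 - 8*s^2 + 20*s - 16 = (s - 4)*(s^2 - 4*s + 4) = (s - 4)*(s - 2)*(s - 2)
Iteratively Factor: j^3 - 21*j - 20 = (j - 5)*(j^2 + 5*j + 4) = (j - 5)*(j + 4)*(j + 1)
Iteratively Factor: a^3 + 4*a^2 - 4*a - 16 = (a + 4)*(a^2 - 4) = (a - 2)*(a + 4)*(a + 2)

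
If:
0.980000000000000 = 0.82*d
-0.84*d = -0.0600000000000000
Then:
No Solution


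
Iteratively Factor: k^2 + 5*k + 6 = (k + 3)*(k + 2)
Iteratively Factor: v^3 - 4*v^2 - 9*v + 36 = (v - 4)*(v^2 - 9) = (v - 4)*(v + 3)*(v - 3)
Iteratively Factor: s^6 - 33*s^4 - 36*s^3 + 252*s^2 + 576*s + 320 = (s - 5)*(s^5 + 5*s^4 - 8*s^3 - 76*s^2 - 128*s - 64) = (s - 5)*(s + 2)*(s^4 + 3*s^3 - 14*s^2 - 48*s - 32) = (s - 5)*(s + 2)^2*(s^3 + s^2 - 16*s - 16) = (s - 5)*(s + 2)^2*(s + 4)*(s^2 - 3*s - 4) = (s - 5)*(s - 4)*(s + 2)^2*(s + 4)*(s + 1)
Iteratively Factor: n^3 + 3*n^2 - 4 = (n + 2)*(n^2 + n - 2) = (n + 2)^2*(n - 1)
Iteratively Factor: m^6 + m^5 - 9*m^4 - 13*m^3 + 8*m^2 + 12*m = (m + 2)*(m^5 - m^4 - 7*m^3 + m^2 + 6*m) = (m + 2)^2*(m^4 - 3*m^3 - m^2 + 3*m) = m*(m + 2)^2*(m^3 - 3*m^2 - m + 3) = m*(m - 3)*(m + 2)^2*(m^2 - 1) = m*(m - 3)*(m - 1)*(m + 2)^2*(m + 1)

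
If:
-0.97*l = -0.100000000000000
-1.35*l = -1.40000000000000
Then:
No Solution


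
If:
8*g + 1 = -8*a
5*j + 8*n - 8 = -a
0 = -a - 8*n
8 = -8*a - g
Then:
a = -9/8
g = 1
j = 8/5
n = 9/64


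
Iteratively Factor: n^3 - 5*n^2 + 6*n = (n - 3)*(n^2 - 2*n) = (n - 3)*(n - 2)*(n)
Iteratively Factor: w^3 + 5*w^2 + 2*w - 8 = (w + 4)*(w^2 + w - 2) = (w - 1)*(w + 4)*(w + 2)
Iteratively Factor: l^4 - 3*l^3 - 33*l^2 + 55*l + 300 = (l + 4)*(l^3 - 7*l^2 - 5*l + 75) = (l - 5)*(l + 4)*(l^2 - 2*l - 15) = (l - 5)*(l + 3)*(l + 4)*(l - 5)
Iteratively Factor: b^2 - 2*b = (b - 2)*(b)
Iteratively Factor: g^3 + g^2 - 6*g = (g - 2)*(g^2 + 3*g) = (g - 2)*(g + 3)*(g)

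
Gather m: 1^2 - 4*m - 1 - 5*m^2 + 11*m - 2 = -5*m^2 + 7*m - 2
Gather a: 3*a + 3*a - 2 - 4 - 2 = 6*a - 8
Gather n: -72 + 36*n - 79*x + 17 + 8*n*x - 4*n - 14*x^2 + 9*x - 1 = n*(8*x + 32) - 14*x^2 - 70*x - 56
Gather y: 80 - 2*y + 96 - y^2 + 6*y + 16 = -y^2 + 4*y + 192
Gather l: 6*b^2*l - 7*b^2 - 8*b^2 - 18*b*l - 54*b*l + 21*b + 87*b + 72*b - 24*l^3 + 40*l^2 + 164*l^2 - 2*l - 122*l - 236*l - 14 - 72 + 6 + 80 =-15*b^2 + 180*b - 24*l^3 + 204*l^2 + l*(6*b^2 - 72*b - 360)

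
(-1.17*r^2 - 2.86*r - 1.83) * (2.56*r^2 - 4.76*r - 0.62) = -2.9952*r^4 - 1.7524*r^3 + 9.6542*r^2 + 10.484*r + 1.1346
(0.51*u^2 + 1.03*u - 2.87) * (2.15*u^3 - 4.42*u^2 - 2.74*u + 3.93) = 1.0965*u^5 - 0.0396999999999998*u^4 - 12.1205*u^3 + 11.8675*u^2 + 11.9117*u - 11.2791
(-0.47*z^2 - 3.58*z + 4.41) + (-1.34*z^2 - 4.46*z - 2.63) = -1.81*z^2 - 8.04*z + 1.78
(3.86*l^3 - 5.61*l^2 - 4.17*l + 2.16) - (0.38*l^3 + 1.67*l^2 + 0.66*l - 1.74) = 3.48*l^3 - 7.28*l^2 - 4.83*l + 3.9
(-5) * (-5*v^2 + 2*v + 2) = 25*v^2 - 10*v - 10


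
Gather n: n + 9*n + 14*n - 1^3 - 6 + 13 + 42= 24*n + 48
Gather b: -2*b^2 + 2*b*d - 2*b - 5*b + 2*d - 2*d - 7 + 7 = -2*b^2 + b*(2*d - 7)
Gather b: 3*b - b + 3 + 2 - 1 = 2*b + 4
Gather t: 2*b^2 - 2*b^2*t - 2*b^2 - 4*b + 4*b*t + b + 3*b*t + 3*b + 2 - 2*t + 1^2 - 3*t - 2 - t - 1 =t*(-2*b^2 + 7*b - 6)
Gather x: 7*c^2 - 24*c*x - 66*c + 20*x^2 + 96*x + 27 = 7*c^2 - 66*c + 20*x^2 + x*(96 - 24*c) + 27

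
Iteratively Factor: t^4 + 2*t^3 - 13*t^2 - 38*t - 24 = (t + 2)*(t^3 - 13*t - 12) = (t + 1)*(t + 2)*(t^2 - t - 12) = (t + 1)*(t + 2)*(t + 3)*(t - 4)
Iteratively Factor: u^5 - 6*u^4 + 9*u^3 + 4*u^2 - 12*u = (u - 2)*(u^4 - 4*u^3 + u^2 + 6*u) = (u - 2)*(u + 1)*(u^3 - 5*u^2 + 6*u) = (u - 2)^2*(u + 1)*(u^2 - 3*u) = (u - 3)*(u - 2)^2*(u + 1)*(u)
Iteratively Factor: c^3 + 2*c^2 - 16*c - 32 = (c + 2)*(c^2 - 16) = (c + 2)*(c + 4)*(c - 4)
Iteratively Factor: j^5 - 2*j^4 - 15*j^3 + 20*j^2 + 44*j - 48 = (j + 2)*(j^4 - 4*j^3 - 7*j^2 + 34*j - 24) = (j - 4)*(j + 2)*(j^3 - 7*j + 6) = (j - 4)*(j + 2)*(j + 3)*(j^2 - 3*j + 2) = (j - 4)*(j - 2)*(j + 2)*(j + 3)*(j - 1)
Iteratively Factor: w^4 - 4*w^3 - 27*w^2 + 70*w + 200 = (w - 5)*(w^3 + w^2 - 22*w - 40) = (w - 5)*(w + 2)*(w^2 - w - 20) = (w - 5)^2*(w + 2)*(w + 4)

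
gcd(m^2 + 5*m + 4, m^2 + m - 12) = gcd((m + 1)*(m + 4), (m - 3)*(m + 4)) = m + 4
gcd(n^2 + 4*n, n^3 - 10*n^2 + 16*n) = n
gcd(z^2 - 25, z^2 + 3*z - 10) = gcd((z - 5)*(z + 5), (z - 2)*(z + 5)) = z + 5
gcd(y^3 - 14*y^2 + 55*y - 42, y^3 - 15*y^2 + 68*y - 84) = y^2 - 13*y + 42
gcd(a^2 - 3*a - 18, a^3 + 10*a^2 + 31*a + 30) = a + 3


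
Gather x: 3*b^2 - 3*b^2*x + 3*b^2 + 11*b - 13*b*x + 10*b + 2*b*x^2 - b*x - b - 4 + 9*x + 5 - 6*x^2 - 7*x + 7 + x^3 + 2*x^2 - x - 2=6*b^2 + 20*b + x^3 + x^2*(2*b - 4) + x*(-3*b^2 - 14*b + 1) + 6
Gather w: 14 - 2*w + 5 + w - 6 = 13 - w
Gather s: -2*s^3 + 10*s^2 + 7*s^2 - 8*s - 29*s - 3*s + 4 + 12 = -2*s^3 + 17*s^2 - 40*s + 16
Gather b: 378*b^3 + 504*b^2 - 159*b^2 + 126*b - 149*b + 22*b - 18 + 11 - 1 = 378*b^3 + 345*b^2 - b - 8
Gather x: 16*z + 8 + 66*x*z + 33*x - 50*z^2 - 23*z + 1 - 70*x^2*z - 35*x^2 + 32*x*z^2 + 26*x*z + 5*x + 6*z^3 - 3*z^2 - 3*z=x^2*(-70*z - 35) + x*(32*z^2 + 92*z + 38) + 6*z^3 - 53*z^2 - 10*z + 9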